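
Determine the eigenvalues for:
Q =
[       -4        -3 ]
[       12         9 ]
λ = 0, 5

Solve det(Q - λI) = 0. For a 2×2 matrix the characteristic equation is λ² - (trace)λ + det = 0.
trace(Q) = a + d = -4 + 9 = 5.
det(Q) = a*d - b*c = (-4)*(9) - (-3)*(12) = -36 + 36 = 0.
Characteristic equation: λ² - (5)λ + (0) = 0.
Discriminant = (5)² - 4*(0) = 25 - 0 = 25.
λ = (5 ± √25) / 2 = (5 ± 5) / 2 = 0, 5.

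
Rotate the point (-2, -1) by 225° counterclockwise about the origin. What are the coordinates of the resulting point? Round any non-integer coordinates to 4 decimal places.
(0.7071, 2.1213)

Rotation matrix R(θ) = [[cos θ, -sin θ], [sin θ, cos θ]]; for θ = 225°:
R = [[-√2/2, √2/2], [-√2/2, -√2/2]]
Result: R × [-2, -1]ᵀ = [-√2/2·-2 + (√2/2)·-1, -√2/2·-2 + (-√2/2)·-1]ᵀ = (0.7071, 2.1213)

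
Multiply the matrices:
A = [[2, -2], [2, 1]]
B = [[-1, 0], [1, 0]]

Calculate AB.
[[-4, 0], [-1, 0]]

Each entry (i,j) of AB = sum over k of A[i][k]*B[k][j].
(AB)[0][0] = (2)*(-1) + (-2)*(1) = -4
(AB)[0][1] = (2)*(0) + (-2)*(0) = 0
(AB)[1][0] = (2)*(-1) + (1)*(1) = -1
(AB)[1][1] = (2)*(0) + (1)*(0) = 0
AB = [[-4, 0], [-1, 0]]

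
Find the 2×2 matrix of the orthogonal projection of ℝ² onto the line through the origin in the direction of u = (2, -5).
[[4/29, -10/29], [-10/29, 25/29]]

The orthogonal projection onto the line spanned by a nonzero vector u = (a, b) has matrix P = (u uᵀ) / (uᵀ u) = (1/(a² + b²)) · [[a², ab], [ab, b²]].
Here u = (2, -5), so a² + b² = 4 + 25 = 29.
P = (1/29) · [[4, -10], [-10, 25]] = [[4/29, -10/29], [-10/29, 25/29]].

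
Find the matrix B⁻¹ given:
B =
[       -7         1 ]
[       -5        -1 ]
det(B) = 12
B⁻¹ =
[    -1/12     -1/12 ]
[     5/12     -7/12 ]

For a 2×2 matrix B = [[a, b], [c, d]] with det(B) ≠ 0, B⁻¹ = (1/det(B)) * [[d, -b], [-c, a]].
det(B) = (-7)*(-1) - (1)*(-5) = 7 + 5 = 12.
B⁻¹ = (1/12) * [[-1, -1], [5, -7]].
Dividing each entry by 12 and reducing:
B⁻¹ =
[    -1/12     -1/12 ]
[     5/12     -7/12 ]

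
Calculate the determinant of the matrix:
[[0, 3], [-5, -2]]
15

For a 2×2 matrix [[a, b], [c, d]], det = ad - bc
det = (0)(-2) - (3)(-5) = 0 - -15 = 15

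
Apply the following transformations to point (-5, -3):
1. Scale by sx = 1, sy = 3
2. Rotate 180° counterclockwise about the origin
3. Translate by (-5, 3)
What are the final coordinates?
(0, 12)

Step 1: Scale → (-5, -9)
Step 2: Rotate 180° → (5, 9)
Step 3: Translate → (0, 12)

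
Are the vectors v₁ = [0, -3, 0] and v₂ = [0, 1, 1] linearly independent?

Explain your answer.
Yes, linearly independent

Two vectors are linearly dependent iff one is a scalar multiple of the other.
No single scalar k satisfies v₂ = k·v₁ (the ratios of corresponding entries disagree), so v₁ and v₂ are linearly independent.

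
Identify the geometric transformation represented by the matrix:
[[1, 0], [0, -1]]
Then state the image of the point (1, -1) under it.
reflection across the x-axis; image of (1, -1) is (1, 1)

This is a symmetric orthogonal matrix with determinant -1, which characterizes a reflection in ℝ².
The matrix [[1, 0], [0, -1]] represents: reflection across the x-axis.
Applying it to (1, -1): [1·1 + 0·-1, 0·1 + -1·-1] = (1, 1).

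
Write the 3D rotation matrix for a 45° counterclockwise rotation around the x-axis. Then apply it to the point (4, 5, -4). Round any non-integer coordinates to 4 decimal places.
R = [[1, 0, 0], [0, √2/2, -√2/2], [0, √2/2, √2/2]]; R·(4, 5, -4) = (4.0000, 6.3640, 0.7071)

Rotation matrix for 45° around x-axis:
cos(45°) = √2/2, sin(45°) = √2/2
R = [[1, 0, 0], [0, √2/2, -√2/2], [0, √2/2, √2/2]]
Apply to (4, 5, -4): R·[4, 5, -4]ᵀ = (4.0000, 6.3640, 0.7071)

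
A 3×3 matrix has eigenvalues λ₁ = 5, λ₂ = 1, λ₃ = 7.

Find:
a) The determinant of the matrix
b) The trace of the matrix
det = 35, trace = 13

Two standard eigenvalue identities:
- det(A) equals the product of the eigenvalues (counted with multiplicity).
- trace(A) equals the sum of the eigenvalues.
det(A) = (5)*(1)*(7) = 35.
trace(A) = 5 + 1 + 7 = 13.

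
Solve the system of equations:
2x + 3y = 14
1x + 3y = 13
x = 1, y = 4

Use elimination (row reduction):
Equation 1: 2x + 3y = 14.
Equation 2: 1x + 3y = 13.
Multiply Eq1 by 1 and Eq2 by 2: 2x + 3y = 14;  2x + 6y = 26.
Subtract: (3)y = 12, so y = 4.
Back-substitute into Eq1: 2x + 3*(4) = 14, so x = 1.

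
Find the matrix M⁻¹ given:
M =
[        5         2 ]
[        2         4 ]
det(M) = 16
M⁻¹ =
[      1/4      -1/8 ]
[     -1/8      5/16 ]

For a 2×2 matrix M = [[a, b], [c, d]] with det(M) ≠ 0, M⁻¹ = (1/det(M)) * [[d, -b], [-c, a]].
det(M) = (5)*(4) - (2)*(2) = 20 - 4 = 16.
M⁻¹ = (1/16) * [[4, -2], [-2, 5]].
Dividing each entry by 16 and reducing:
M⁻¹ =
[      1/4      -1/8 ]
[     -1/8      5/16 ]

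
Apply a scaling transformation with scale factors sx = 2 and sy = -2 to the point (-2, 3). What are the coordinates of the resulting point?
(-4, -6)

Scaling matrix:
[[2, 0], [0, -2]]
Result: (-2 × 2, 3 × -2) = (-4, -6)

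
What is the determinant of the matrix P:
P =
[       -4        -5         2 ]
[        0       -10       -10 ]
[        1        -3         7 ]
det(P) = 470

Expand along row 0 (cofactor expansion): det(P) = a*(e*i - f*h) - b*(d*i - f*g) + c*(d*h - e*g), where the 3×3 is [[a, b, c], [d, e, f], [g, h, i]].
Minor M_00 = (-10)*(7) - (-10)*(-3) = -70 - 30 = -100.
Minor M_01 = (0)*(7) - (-10)*(1) = 0 + 10 = 10.
Minor M_02 = (0)*(-3) - (-10)*(1) = 0 + 10 = 10.
det(P) = (-4)*(-100) - (-5)*(10) + (2)*(10) = 400 + 50 + 20 = 470.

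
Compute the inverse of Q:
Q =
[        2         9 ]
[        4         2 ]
det(Q) = -32
Q⁻¹ =
[    -1/16      9/32 ]
[      1/8     -1/16 ]

For a 2×2 matrix Q = [[a, b], [c, d]] with det(Q) ≠ 0, Q⁻¹ = (1/det(Q)) * [[d, -b], [-c, a]].
det(Q) = (2)*(2) - (9)*(4) = 4 - 36 = -32.
Q⁻¹ = (1/-32) * [[2, -9], [-4, 2]].
Dividing each entry by -32 and reducing:
Q⁻¹ =
[    -1/16      9/32 ]
[      1/8     -1/16 ]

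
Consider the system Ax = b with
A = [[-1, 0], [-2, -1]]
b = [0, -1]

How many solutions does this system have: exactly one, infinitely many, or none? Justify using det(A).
Exactly one solution

Compute det(A) = (-1)*(-1) - (0)*(-2) = 1.
Because det(A) ≠ 0, A is invertible and Ax = b has a unique solution for every b (here x = A⁻¹ b).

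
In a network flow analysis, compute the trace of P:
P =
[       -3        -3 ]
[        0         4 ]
tr(P) = -3 + 4 = 1

The trace of a square matrix is the sum of its diagonal entries.
Diagonal entries of P: P[0][0] = -3, P[1][1] = 4.
tr(P) = -3 + 4 = 1.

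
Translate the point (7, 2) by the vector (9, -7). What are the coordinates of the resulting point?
(16, -5)

Translation by (9, -7):
x' = 7 + 9 = 16
y' = 2 + -7 = -5
Homogeneous matrix: [[1, 0, 9], [0, 1, -7], [0, 0, 1]]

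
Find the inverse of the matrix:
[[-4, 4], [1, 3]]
[[-3/16, 1/4], [1/16, 1/4]]

For [[a,b],[c,d]], inverse = (1/det)·[[d,-b],[-c,a]]
det = -4·3 - 4·1 = -16
Inverse = (1/-16)·[[3, -4], [-1, -4]]
        = [[-3/16, 1/4], [1/16, 1/4]]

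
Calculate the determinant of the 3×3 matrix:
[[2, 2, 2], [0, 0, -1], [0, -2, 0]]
-4

Expansion along first row:
det = 2·det([[0,-1],[-2,0]]) - 2·det([[0,-1],[0,0]]) + 2·det([[0,0],[0,-2]])
    = 2·(0·0 - -1·-2) - 2·(0·0 - -1·0) + 2·(0·-2 - 0·0)
    = 2·-2 - 2·0 + 2·0
    = -4 + 0 + 0 = -4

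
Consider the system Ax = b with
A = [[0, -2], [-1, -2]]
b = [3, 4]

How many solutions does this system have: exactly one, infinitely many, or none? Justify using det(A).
Exactly one solution

Compute det(A) = (0)*(-2) - (-2)*(-1) = -2.
Because det(A) ≠ 0, A is invertible and Ax = b has a unique solution for every b (here x = A⁻¹ b).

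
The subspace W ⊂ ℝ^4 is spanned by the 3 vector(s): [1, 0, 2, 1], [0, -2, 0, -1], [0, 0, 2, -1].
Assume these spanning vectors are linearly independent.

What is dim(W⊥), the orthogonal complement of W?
dim(W⊥) = 1

For any subspace W of ℝ^n, dim(W) + dim(W⊥) = n (the whole-space dimension).
Here the given 3 vectors are linearly independent, so dim(W) = 3.
Thus dim(W⊥) = n - dim(W) = 4 - 3 = 1.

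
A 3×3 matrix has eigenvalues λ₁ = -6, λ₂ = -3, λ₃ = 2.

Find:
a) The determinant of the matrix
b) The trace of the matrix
det = 36, trace = -7

Two standard eigenvalue identities:
- det(A) equals the product of the eigenvalues (counted with multiplicity).
- trace(A) equals the sum of the eigenvalues.
det(A) = (-6)*(-3)*(2) = 36.
trace(A) = -6 - 3 + 2 = -7.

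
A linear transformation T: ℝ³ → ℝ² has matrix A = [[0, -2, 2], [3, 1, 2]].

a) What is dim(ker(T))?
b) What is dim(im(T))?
dim(ker) = 1, dim(im) = 2

The two rows are not scalar multiples of one another (no single k satisfies row 2 = k × row 1), so they are linearly independent.
Thus rank(A) = 2.
dim(im(T)) = rank(A) = 2.
By the rank-nullity theorem applied to T: ℝ³ → ℝ², rank(A) + nullity(A) = 3 (the domain dimension), so dim(ker(T)) = 3 - 2 = 1.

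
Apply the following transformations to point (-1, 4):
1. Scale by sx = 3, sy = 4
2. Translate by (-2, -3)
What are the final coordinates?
(-5, 13)

Step 1: Scale (-1, 4) by (sx, sy) = (3, 4) → (-3, 16)
Step 2: Translate by (-2, -3) → (-5, 13)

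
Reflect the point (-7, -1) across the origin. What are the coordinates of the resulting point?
(7, 1)

Reflection across origin: (-7, -1) → (7, 1)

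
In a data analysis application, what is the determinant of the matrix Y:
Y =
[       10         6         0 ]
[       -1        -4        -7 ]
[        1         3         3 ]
det(Y) = 66

Expand along row 0 (cofactor expansion): det(Y) = a*(e*i - f*h) - b*(d*i - f*g) + c*(d*h - e*g), where the 3×3 is [[a, b, c], [d, e, f], [g, h, i]].
Minor M_00 = (-4)*(3) - (-7)*(3) = -12 + 21 = 9.
Minor M_01 = (-1)*(3) - (-7)*(1) = -3 + 7 = 4.
Minor M_02 = (-1)*(3) - (-4)*(1) = -3 + 4 = 1.
det(Y) = (10)*(9) - (6)*(4) + (0)*(1) = 90 - 24 + 0 = 66.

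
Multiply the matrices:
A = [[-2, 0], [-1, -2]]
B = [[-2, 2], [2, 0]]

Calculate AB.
[[4, -4], [-2, -2]]

Each entry (i,j) of AB = sum over k of A[i][k]*B[k][j].
(AB)[0][0] = (-2)*(-2) + (0)*(2) = 4
(AB)[0][1] = (-2)*(2) + (0)*(0) = -4
(AB)[1][0] = (-1)*(-2) + (-2)*(2) = -2
(AB)[1][1] = (-1)*(2) + (-2)*(0) = -2
AB = [[4, -4], [-2, -2]]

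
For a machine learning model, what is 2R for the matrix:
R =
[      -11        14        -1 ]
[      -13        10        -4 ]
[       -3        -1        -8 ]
2R =
[      -22        28        -2 ]
[      -26        20        -8 ]
[       -6        -2       -16 ]

Scalar multiplication is elementwise: (2R)[i][j] = 2 * R[i][j].
  (2R)[0][0] = 2 * (-11) = -22
  (2R)[0][1] = 2 * (14) = 28
  (2R)[0][2] = 2 * (-1) = -2
  (2R)[1][0] = 2 * (-13) = -26
  (2R)[1][1] = 2 * (10) = 20
  (2R)[1][2] = 2 * (-4) = -8
  (2R)[2][0] = 2 * (-3) = -6
  (2R)[2][1] = 2 * (-1) = -2
  (2R)[2][2] = 2 * (-8) = -16
2R =
[      -22        28        -2 ]
[      -26        20        -8 ]
[       -6        -2       -16 ]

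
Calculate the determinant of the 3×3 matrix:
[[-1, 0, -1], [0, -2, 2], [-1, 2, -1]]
4

Expansion along first row:
det = -1·det([[-2,2],[2,-1]]) - 0·det([[0,2],[-1,-1]]) + -1·det([[0,-2],[-1,2]])
    = -1·(-2·-1 - 2·2) - 0·(0·-1 - 2·-1) + -1·(0·2 - -2·-1)
    = -1·-2 - 0·2 + -1·-2
    = 2 + 0 + 2 = 4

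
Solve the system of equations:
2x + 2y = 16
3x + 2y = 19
x = 3, y = 5

Use elimination (row reduction):
Equation 1: 2x + 2y = 16.
Equation 2: 3x + 2y = 19.
Multiply Eq1 by 3 and Eq2 by 2: 6x + 6y = 48;  6x + 4y = 38.
Subtract: (-2)y = -10, so y = 5.
Back-substitute into Eq1: 2x + 2*(5) = 16, so x = 3.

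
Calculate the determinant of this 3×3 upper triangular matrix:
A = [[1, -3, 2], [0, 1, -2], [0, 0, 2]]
2

The determinant of a triangular matrix is the product of its diagonal entries (the off-diagonal entries above the diagonal do not affect it).
det(A) = (1) * (1) * (2) = 2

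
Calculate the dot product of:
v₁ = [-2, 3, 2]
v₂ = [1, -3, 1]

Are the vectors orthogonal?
-9, No

The dot product is the sum of products of corresponding components.
v₁·v₂ = (-2)*(1) + (3)*(-3) + (2)*(1) = -2 - 9 + 2 = -9.
Two vectors are orthogonal iff their dot product is 0; here the dot product is -9, so the vectors are not orthogonal.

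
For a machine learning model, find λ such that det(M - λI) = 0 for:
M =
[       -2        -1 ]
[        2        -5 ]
λ = -4, -3

Solve det(M - λI) = 0. For a 2×2 matrix the characteristic equation is λ² - (trace)λ + det = 0.
trace(M) = a + d = -2 - 5 = -7.
det(M) = a*d - b*c = (-2)*(-5) - (-1)*(2) = 10 + 2 = 12.
Characteristic equation: λ² - (-7)λ + (12) = 0.
Discriminant = (-7)² - 4*(12) = 49 - 48 = 1.
λ = (-7 ± √1) / 2 = (-7 ± 1) / 2 = -4, -3.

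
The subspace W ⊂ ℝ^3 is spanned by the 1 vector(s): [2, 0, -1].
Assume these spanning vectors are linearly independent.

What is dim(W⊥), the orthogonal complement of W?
dim(W⊥) = 2

For any subspace W of ℝ^n, dim(W) + dim(W⊥) = n (the whole-space dimension).
Here the given 1 vectors are linearly independent, so dim(W) = 1.
Thus dim(W⊥) = n - dim(W) = 3 - 1 = 2.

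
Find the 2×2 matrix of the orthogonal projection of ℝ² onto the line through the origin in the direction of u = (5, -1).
[[25/26, -5/26], [-5/26, 1/26]]

The orthogonal projection onto the line spanned by a nonzero vector u = (a, b) has matrix P = (u uᵀ) / (uᵀ u) = (1/(a² + b²)) · [[a², ab], [ab, b²]].
Here u = (5, -1), so a² + b² = 25 + 1 = 26.
P = (1/26) · [[25, -5], [-5, 1]] = [[25/26, -5/26], [-5/26, 1/26]].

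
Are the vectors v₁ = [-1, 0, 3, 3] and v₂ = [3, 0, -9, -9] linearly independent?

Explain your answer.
No, linearly dependent (v₂ = -3·v₁)

Check whether there is a scalar k with v₂ = k·v₁.
Comparing components, k = -3 satisfies -3·[-1, 0, 3, 3] = [3, 0, -9, -9].
Since v₂ is a scalar multiple of v₁, the two vectors are linearly dependent.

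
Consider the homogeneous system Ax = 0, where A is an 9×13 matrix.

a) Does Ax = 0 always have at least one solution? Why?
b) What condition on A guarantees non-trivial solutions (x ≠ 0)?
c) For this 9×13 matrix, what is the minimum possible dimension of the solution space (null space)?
a) Yes, x = 0 is always a solution. b) When A has linearly dependent columns (rank < n). c) Minimum nullity = 4.

a) x = 0 satisfies A·0 = 0, so the zero vector is always a solution.
b) Non-trivial solutions exist iff the columns of A are linearly dependent, equivalently rank(A) < n (the number of columns).
c) By rank-nullity, rank(A) + nullity(A) = n = 13. Since A has only 9 rows, rank(A) ≤ 9, so nullity(A) ≥ 13 - 9 = 4.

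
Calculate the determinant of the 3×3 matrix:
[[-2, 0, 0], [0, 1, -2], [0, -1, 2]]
0

Expansion along first row:
det = -2·det([[1,-2],[-1,2]]) - 0·det([[0,-2],[0,2]]) + 0·det([[0,1],[0,-1]])
    = -2·(1·2 - -2·-1) - 0·(0·2 - -2·0) + 0·(0·-1 - 1·0)
    = -2·0 - 0·0 + 0·0
    = 0 + 0 + 0 = 0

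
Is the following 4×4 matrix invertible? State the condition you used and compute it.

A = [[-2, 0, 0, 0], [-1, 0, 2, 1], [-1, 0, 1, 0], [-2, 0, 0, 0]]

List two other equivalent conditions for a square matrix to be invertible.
No, not invertible; det(A) = 0 (two rows are equal, so the rows are linearly dependent). Equivalent conditions (failing for this A): rank(A) < 4; Ax = 0 has non-trivial solutions; 0 is an eigenvalue; the columns are linearly dependent.

To check invertibility, compute det(A).
In this matrix, row 0 and the last row are identical, so one row is a scalar multiple of another and the rows are linearly dependent.
A matrix with linearly dependent rows has det = 0 and is not invertible.
Equivalent failed conditions:
- rank(A) < 4.
- Ax = 0 has non-trivial solutions.
- 0 is an eigenvalue.
- The columns are linearly dependent.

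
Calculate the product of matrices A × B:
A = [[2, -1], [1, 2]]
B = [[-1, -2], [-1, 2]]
[[-1, -6], [-3, 2]]

Matrix multiplication:
C[0][0] = 2×-1 + -1×-1 = -1
C[0][1] = 2×-2 + -1×2 = -6
C[1][0] = 1×-1 + 2×-1 = -3
C[1][1] = 1×-2 + 2×2 = 2
Result: [[-1, -6], [-3, 2]]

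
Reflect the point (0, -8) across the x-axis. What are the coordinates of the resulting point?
(0, 8)

Reflection across x-axis: (0, -8) → (0, 8)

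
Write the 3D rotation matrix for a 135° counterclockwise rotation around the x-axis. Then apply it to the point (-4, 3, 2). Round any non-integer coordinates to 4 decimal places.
R = [[1, 0, 0], [0, -√2/2, -√2/2], [0, √2/2, -√2/2]]; R·(-4, 3, 2) = (-4.0000, -3.5355, 0.7071)

Rotation matrix for 135° around x-axis:
cos(135°) = -√2/2, sin(135°) = √2/2
R = [[1, 0, 0], [0, -√2/2, -√2/2], [0, √2/2, -√2/2]]
Apply to (-4, 3, 2): R·[-4, 3, 2]ᵀ = (-4.0000, -3.5355, 0.7071)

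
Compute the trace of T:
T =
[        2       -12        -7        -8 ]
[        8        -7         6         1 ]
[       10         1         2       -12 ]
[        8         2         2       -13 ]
tr(T) = 2 - 7 + 2 - 13 = -16

The trace of a square matrix is the sum of its diagonal entries.
Diagonal entries of T: T[0][0] = 2, T[1][1] = -7, T[2][2] = 2, T[3][3] = -13.
tr(T) = 2 - 7 + 2 - 13 = -16.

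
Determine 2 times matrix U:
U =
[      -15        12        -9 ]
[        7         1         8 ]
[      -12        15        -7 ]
2U =
[      -30        24       -18 ]
[       14         2        16 ]
[      -24        30       -14 ]

Scalar multiplication is elementwise: (2U)[i][j] = 2 * U[i][j].
  (2U)[0][0] = 2 * (-15) = -30
  (2U)[0][1] = 2 * (12) = 24
  (2U)[0][2] = 2 * (-9) = -18
  (2U)[1][0] = 2 * (7) = 14
  (2U)[1][1] = 2 * (1) = 2
  (2U)[1][2] = 2 * (8) = 16
  (2U)[2][0] = 2 * (-12) = -24
  (2U)[2][1] = 2 * (15) = 30
  (2U)[2][2] = 2 * (-7) = -14
2U =
[      -30        24       -18 ]
[       14         2        16 ]
[      -24        30       -14 ]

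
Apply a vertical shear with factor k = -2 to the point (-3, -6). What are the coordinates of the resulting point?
(-3, 0)

Shear matrix for vertical shear with factor k = -2:
[[1, 0], [-2, 1]]
Result: (-3, -6) → (-3, 0)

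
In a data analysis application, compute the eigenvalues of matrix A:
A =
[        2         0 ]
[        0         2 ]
λ = 2, 2

Solve det(A - λI) = 0. For a 2×2 matrix the characteristic equation is λ² - (trace)λ + det = 0.
trace(A) = a + d = 2 + 2 = 4.
det(A) = a*d - b*c = (2)*(2) - (0)*(0) = 4 - 0 = 4.
Characteristic equation: λ² - (4)λ + (4) = 0.
Discriminant = (4)² - 4*(4) = 16 - 16 = 0.
λ = (4 ± √0) / 2 = (4 ± 0) / 2 = 2, 2.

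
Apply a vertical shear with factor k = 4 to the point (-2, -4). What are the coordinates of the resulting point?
(-2, -12)

Shear matrix for vertical shear with factor k = 4:
[[1, 0], [4, 1]]
Result: (-2, -4) → (-2, -12)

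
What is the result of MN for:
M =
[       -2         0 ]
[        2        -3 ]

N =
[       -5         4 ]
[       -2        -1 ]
MN =
[       10        -8 ]
[       -4        11 ]

Matrix multiplication: (MN)[i][j] = sum over k of M[i][k] * N[k][j].
  (MN)[0][0] = (-2)*(-5) + (0)*(-2) = 10
  (MN)[0][1] = (-2)*(4) + (0)*(-1) = -8
  (MN)[1][0] = (2)*(-5) + (-3)*(-2) = -4
  (MN)[1][1] = (2)*(4) + (-3)*(-1) = 11
MN =
[       10        -8 ]
[       -4        11 ]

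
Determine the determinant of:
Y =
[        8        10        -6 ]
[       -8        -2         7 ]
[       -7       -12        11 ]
det(Y) = 394

Expand along row 0 (cofactor expansion): det(Y) = a*(e*i - f*h) - b*(d*i - f*g) + c*(d*h - e*g), where the 3×3 is [[a, b, c], [d, e, f], [g, h, i]].
Minor M_00 = (-2)*(11) - (7)*(-12) = -22 + 84 = 62.
Minor M_01 = (-8)*(11) - (7)*(-7) = -88 + 49 = -39.
Minor M_02 = (-8)*(-12) - (-2)*(-7) = 96 - 14 = 82.
det(Y) = (8)*(62) - (10)*(-39) + (-6)*(82) = 496 + 390 - 492 = 394.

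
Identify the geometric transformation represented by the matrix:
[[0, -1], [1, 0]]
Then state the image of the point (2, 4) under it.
rotation by 90° counterclockwise; image of (2, 4) is (-4, 2)

This matches the form [[cos θ, -sin θ], [sin θ, cos θ]] of a rotation matrix; reading off cos θ and sin θ gives the angle.
The matrix [[0, -1], [1, 0]] represents: rotation by 90° counterclockwise.
Applying it to (2, 4): [0·2 + -1·4, 1·2 + 0·4] = (-4, 2).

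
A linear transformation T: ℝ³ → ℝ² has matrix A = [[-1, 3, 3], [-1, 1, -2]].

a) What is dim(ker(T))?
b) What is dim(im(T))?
dim(ker) = 1, dim(im) = 2

The two rows are not scalar multiples of one another (no single k satisfies row 2 = k × row 1), so they are linearly independent.
Thus rank(A) = 2.
dim(im(T)) = rank(A) = 2.
By the rank-nullity theorem applied to T: ℝ³ → ℝ², rank(A) + nullity(A) = 3 (the domain dimension), so dim(ker(T)) = 3 - 2 = 1.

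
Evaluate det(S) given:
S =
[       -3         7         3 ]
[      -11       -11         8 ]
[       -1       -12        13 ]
det(S) = 1449

Expand along row 0 (cofactor expansion): det(S) = a*(e*i - f*h) - b*(d*i - f*g) + c*(d*h - e*g), where the 3×3 is [[a, b, c], [d, e, f], [g, h, i]].
Minor M_00 = (-11)*(13) - (8)*(-12) = -143 + 96 = -47.
Minor M_01 = (-11)*(13) - (8)*(-1) = -143 + 8 = -135.
Minor M_02 = (-11)*(-12) - (-11)*(-1) = 132 - 11 = 121.
det(S) = (-3)*(-47) - (7)*(-135) + (3)*(121) = 141 + 945 + 363 = 1449.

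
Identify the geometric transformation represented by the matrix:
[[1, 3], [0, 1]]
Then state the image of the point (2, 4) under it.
horizontal shear with factor 3; image of (2, 4) is (14, 4)

The matrix [[1, k], [0, 1]] sends (x, y) to (x + 3y, y), leaving the y-coordinate fixed: a horizontal shear.
The matrix [[1, 3], [0, 1]] represents: horizontal shear with factor 3.
Applying it to (2, 4): [1·2 + 3·4, 0·2 + 1·4] = (14, 4).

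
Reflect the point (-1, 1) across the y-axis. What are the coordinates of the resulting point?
(1, 1)

Reflection across y-axis: (-1, 1) → (1, 1)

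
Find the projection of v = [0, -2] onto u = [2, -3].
[12/13, -18/13]

The projection of v onto u is proj_u(v) = ((v·u) / (u·u)) · u.
v·u = (0)*(2) + (-2)*(-3) = 6.
u·u = (2)*(2) + (-3)*(-3) = 13.
coefficient = 6 / 13 = 6/13.
proj_u(v) = 6/13 · [2, -3] = [12/13, -18/13].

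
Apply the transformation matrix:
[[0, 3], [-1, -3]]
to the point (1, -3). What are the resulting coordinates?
(-9, 8)

Matrix multiplication:
[[0, 3], [-1, -3]] × [1, -3]ᵀ
= [0×1 + 3×-3, -1×1 + -3×-3]ᵀ
= [-9.0000, 8.0000]ᵀ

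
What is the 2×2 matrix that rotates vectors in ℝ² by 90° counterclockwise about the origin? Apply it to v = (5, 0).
R = [[0, -1], [1, 0]]; R·v = (0, 5)

A counterclockwise rotation by angle θ in ℝ² has matrix R(θ) = [[cos θ, -sin θ], [sin θ, cos θ]].
For θ = 90°: cos θ = 0, sin θ = 1.
R(90°) = [[0, -1], [1, 0]].
R·v = [0·5 + (-1)·0, 1·5 + 0·0] = (0, 5).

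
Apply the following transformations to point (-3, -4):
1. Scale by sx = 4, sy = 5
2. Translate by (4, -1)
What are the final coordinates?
(-8, -21)

Step 1: Scale (-3, -4) by (sx, sy) = (4, 5) → (-12, -20)
Step 2: Translate by (4, -1) → (-8, -21)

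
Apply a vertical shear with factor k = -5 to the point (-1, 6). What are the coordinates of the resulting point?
(-1, 11)

Shear matrix for vertical shear with factor k = -5:
[[1, 0], [-5, 1]]
Result: (-1, 6) → (-1, 11)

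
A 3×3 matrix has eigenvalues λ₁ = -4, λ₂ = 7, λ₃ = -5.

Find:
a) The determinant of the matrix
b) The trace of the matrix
det = 140, trace = -2

Two standard eigenvalue identities:
- det(A) equals the product of the eigenvalues (counted with multiplicity).
- trace(A) equals the sum of the eigenvalues.
det(A) = (-4)*(7)*(-5) = 140.
trace(A) = -4 + 7 - 5 = -2.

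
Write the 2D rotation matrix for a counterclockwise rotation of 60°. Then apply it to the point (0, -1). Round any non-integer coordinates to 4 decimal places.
R = [[1/2, -√3/2], [√3/2, 1/2]]; R·(0, -1) = (0.8660, -0.5000)

Rotation matrix formula: R(θ) = [[cos θ, -sin θ], [sin θ, cos θ]]
For θ = 60°:
cos(60°) = 1/2
sin(60°) = √3/2
R = [[1/2, -√3/2], [√3/2, 1/2]]
Apply to (0, -1): [1/2·0 + (-√3/2)·-1, √3/2·0 + 1/2·-1] = (0.8660, -0.5000)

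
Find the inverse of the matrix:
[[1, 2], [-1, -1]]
[[-1, -2], [1, 1]]

For [[a,b],[c,d]], inverse = (1/det)·[[d,-b],[-c,a]]
det = 1·-1 - 2·-1 = 1
Inverse = (1/1)·[[-1, -2], [1, 1]]
        = [[-1, -2], [1, 1]]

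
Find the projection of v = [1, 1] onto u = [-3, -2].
[15/13, 10/13]

The projection of v onto u is proj_u(v) = ((v·u) / (u·u)) · u.
v·u = (1)*(-3) + (1)*(-2) = -5.
u·u = (-3)*(-3) + (-2)*(-2) = 13.
coefficient = -5 / 13 = -5/13.
proj_u(v) = -5/13 · [-3, -2] = [15/13, 10/13].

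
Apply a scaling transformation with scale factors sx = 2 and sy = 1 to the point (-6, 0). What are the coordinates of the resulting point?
(-12, 0)

Scaling matrix:
[[2, 0], [0, 1]]
Result: (-6 × 2, 0 × 1) = (-12, 0)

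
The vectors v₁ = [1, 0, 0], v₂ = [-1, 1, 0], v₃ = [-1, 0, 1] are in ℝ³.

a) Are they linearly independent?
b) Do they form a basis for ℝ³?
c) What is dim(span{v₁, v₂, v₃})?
Yes independent, yes basis, dim = 3

Stack v₁, v₂, v₃ as rows of a 3×3 matrix.
[[1, 0, 0]; [-1, 1, 0]; [-1, 0, 1]] is already lower triangular with nonzero diagonal entries (1, 1, 1), so its determinant is the product of the diagonal entries, det = (1)·(1)·(1) = 1 ≠ 0, and the rows are linearly independent.
Three linearly independent vectors in ℝ³ form a basis for ℝ³, so dim(span{v₁,v₂,v₃}) = 3.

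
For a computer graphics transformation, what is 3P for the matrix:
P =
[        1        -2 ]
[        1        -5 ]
3P =
[        3        -6 ]
[        3       -15 ]

Scalar multiplication is elementwise: (3P)[i][j] = 3 * P[i][j].
  (3P)[0][0] = 3 * (1) = 3
  (3P)[0][1] = 3 * (-2) = -6
  (3P)[1][0] = 3 * (1) = 3
  (3P)[1][1] = 3 * (-5) = -15
3P =
[        3        -6 ]
[        3       -15 ]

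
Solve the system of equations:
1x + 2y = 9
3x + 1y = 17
x = 5, y = 2

Use elimination (row reduction):
Equation 1: 1x + 2y = 9.
Equation 2: 3x + 1y = 17.
Multiply Eq1 by 3 and Eq2 by 1: 3x + 6y = 27;  3x + 1y = 17.
Subtract: (-5)y = -10, so y = 2.
Back-substitute into Eq1: 1x + 2*(2) = 9, so x = 5.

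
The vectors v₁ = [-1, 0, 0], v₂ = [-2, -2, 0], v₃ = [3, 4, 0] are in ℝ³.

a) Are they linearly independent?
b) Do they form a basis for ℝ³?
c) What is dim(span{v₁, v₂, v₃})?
Not independent, not a basis, dim(span) = 2

Check whether v₃ can be written as a linear combination of v₁ and v₂.
v₃ = (1)·v₁ + (-2)·v₂ = [3, 4, 0], so the three vectors are linearly dependent.
Thus they do not form a basis for ℝ³, and dim(span{v₁, v₂, v₃}) = 2 (spanned by v₁ and v₂).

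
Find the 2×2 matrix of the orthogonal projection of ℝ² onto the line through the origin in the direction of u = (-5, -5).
[[1/2, 1/2], [1/2, 1/2]]

The orthogonal projection onto the line spanned by a nonzero vector u = (a, b) has matrix P = (u uᵀ) / (uᵀ u) = (1/(a² + b²)) · [[a², ab], [ab, b²]].
Here u = (-5, -5), so a² + b² = 25 + 25 = 50.
P = (1/50) · [[25, 25], [25, 25]] = [[1/2, 1/2], [1/2, 1/2]].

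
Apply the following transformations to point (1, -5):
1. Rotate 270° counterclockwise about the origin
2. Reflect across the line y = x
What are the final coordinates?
(-1, -5)

Step 1: Rotate 270° → (-5, -1)
Step 2: Reflect across the line y = x → (-1, -5)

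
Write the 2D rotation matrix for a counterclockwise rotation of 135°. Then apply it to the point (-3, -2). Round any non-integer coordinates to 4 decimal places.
R = [[-√2/2, -√2/2], [√2/2, -√2/2]]; R·(-3, -2) = (3.5355, -0.7071)

Rotation matrix formula: R(θ) = [[cos θ, -sin θ], [sin θ, cos θ]]
For θ = 135°:
cos(135°) = -√2/2
sin(135°) = √2/2
R = [[-√2/2, -√2/2], [√2/2, -√2/2]]
Apply to (-3, -2): [-√2/2·-3 + (-√2/2)·-2, √2/2·-3 + -√2/2·-2] = (3.5355, -0.7071)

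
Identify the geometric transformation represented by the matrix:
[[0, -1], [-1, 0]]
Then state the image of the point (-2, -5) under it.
reflection across the line y = -x; image of (-2, -5) is (5, 2)

This is a symmetric orthogonal matrix with determinant -1, which characterizes a reflection in ℝ².
The matrix [[0, -1], [-1, 0]] represents: reflection across the line y = -x.
Applying it to (-2, -5): [0·-2 + -1·-5, -1·-2 + 0·-5] = (5, 2).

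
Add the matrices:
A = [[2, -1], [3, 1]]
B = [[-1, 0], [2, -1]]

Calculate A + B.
[[1, -1], [5, 0]]

Add corresponding elements:
(2)+(-1)=1
(-1)+(0)=-1
(3)+(2)=5
(1)+(-1)=0
A + B = [[1, -1], [5, 0]]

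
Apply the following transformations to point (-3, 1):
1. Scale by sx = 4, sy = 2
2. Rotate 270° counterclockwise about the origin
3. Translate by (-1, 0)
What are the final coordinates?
(1, 12)

Step 1: Scale → (-12, 2)
Step 2: Rotate 270° → (2, 12)
Step 3: Translate → (1, 12)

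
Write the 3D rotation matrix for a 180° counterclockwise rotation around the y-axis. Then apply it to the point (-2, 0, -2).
R = [[-1, 0, 0], [0, 1, 0], [0, 0, -1]]; R·(-2, 0, -2) = (2, 0, 2)

Rotation matrix for 180° around y-axis:
cos(180°) = -1, sin(180°) = 0
R = [[-1, 0, 0], [0, 1, 0], [0, 0, -1]]
Apply to (-2, 0, -2): R·[-2, 0, -2]ᵀ = (2, 0, 2)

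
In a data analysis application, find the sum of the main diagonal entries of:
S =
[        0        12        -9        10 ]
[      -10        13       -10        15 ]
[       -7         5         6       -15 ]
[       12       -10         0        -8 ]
tr(S) = 0 + 13 + 6 - 8 = 11

The trace of a square matrix is the sum of its diagonal entries.
Diagonal entries of S: S[0][0] = 0, S[1][1] = 13, S[2][2] = 6, S[3][3] = -8.
tr(S) = 0 + 13 + 6 - 8 = 11.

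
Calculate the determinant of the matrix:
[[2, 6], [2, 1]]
-10

For a 2×2 matrix [[a, b], [c, d]], det = ad - bc
det = (2)(1) - (6)(2) = 2 - 12 = -10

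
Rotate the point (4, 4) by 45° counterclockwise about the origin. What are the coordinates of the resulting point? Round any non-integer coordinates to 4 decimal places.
(0.0000, 5.6569)

Rotation matrix R(θ) = [[cos θ, -sin θ], [sin θ, cos θ]]; for θ = 45°:
R = [[√2/2, -√2/2], [√2/2, √2/2]]
Result: R × [4, 4]ᵀ = [√2/2·4 + (-√2/2)·4, √2/2·4 + (√2/2)·4]ᵀ = (0.0000, 5.6569)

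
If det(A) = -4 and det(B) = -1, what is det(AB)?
4

Use the multiplicative property of determinants: det(AB) = det(A)*det(B).
det(AB) = (-4)*(-1) = 4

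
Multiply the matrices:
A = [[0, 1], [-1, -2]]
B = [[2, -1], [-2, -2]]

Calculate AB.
[[-2, -2], [2, 5]]

Each entry (i,j) of AB = sum over k of A[i][k]*B[k][j].
(AB)[0][0] = (0)*(2) + (1)*(-2) = -2
(AB)[0][1] = (0)*(-1) + (1)*(-2) = -2
(AB)[1][0] = (-1)*(2) + (-2)*(-2) = 2
(AB)[1][1] = (-1)*(-1) + (-2)*(-2) = 5
AB = [[-2, -2], [2, 5]]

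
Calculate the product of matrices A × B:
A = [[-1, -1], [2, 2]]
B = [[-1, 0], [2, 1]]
[[-1, -1], [2, 2]]

Matrix multiplication:
C[0][0] = -1×-1 + -1×2 = -1
C[0][1] = -1×0 + -1×1 = -1
C[1][0] = 2×-1 + 2×2 = 2
C[1][1] = 2×0 + 2×1 = 2
Result: [[-1, -1], [2, 2]]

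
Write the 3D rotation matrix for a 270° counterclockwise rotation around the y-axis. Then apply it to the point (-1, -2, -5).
R = [[0, 0, -1], [0, 1, 0], [1, 0, 0]]; R·(-1, -2, -5) = (5, -2, -1)

Rotation matrix for 270° around y-axis:
cos(270°) = 0, sin(270°) = -1
R = [[0, 0, -1], [0, 1, 0], [1, 0, 0]]
Apply to (-1, -2, -5): R·[-1, -2, -5]ᵀ = (5, -2, -1)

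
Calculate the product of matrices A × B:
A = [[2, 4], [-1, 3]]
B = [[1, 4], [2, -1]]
[[10, 4], [5, -7]]

Matrix multiplication:
C[0][0] = 2×1 + 4×2 = 10
C[0][1] = 2×4 + 4×-1 = 4
C[1][0] = -1×1 + 3×2 = 5
C[1][1] = -1×4 + 3×-1 = -7
Result: [[10, 4], [5, -7]]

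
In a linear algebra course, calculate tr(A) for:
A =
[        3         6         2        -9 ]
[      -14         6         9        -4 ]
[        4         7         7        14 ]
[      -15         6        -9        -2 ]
tr(A) = 3 + 6 + 7 - 2 = 14

The trace of a square matrix is the sum of its diagonal entries.
Diagonal entries of A: A[0][0] = 3, A[1][1] = 6, A[2][2] = 7, A[3][3] = -2.
tr(A) = 3 + 6 + 7 - 2 = 14.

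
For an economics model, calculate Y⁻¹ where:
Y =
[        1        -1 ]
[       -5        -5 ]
det(Y) = -10
Y⁻¹ =
[      1/2     -1/10 ]
[     -1/2     -1/10 ]

For a 2×2 matrix Y = [[a, b], [c, d]] with det(Y) ≠ 0, Y⁻¹ = (1/det(Y)) * [[d, -b], [-c, a]].
det(Y) = (1)*(-5) - (-1)*(-5) = -5 - 5 = -10.
Y⁻¹ = (1/-10) * [[-5, 1], [5, 1]].
Dividing each entry by -10 and reducing:
Y⁻¹ =
[      1/2     -1/10 ]
[     -1/2     -1/10 ]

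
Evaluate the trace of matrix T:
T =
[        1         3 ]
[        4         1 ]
tr(T) = 1 + 1 = 2

The trace of a square matrix is the sum of its diagonal entries.
Diagonal entries of T: T[0][0] = 1, T[1][1] = 1.
tr(T) = 1 + 1 = 2.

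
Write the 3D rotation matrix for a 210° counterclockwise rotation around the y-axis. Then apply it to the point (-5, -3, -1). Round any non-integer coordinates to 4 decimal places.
R = [[-√3/2, 0, -1/2], [0, 1, 0], [1/2, 0, -√3/2]]; R·(-5, -3, -1) = (4.8301, -3.0000, -1.6340)

Rotation matrix for 210° around y-axis:
cos(210°) = -√3/2, sin(210°) = -1/2
R = [[-√3/2, 0, -1/2], [0, 1, 0], [1/2, 0, -√3/2]]
Apply to (-5, -3, -1): R·[-5, -3, -1]ᵀ = (4.8301, -3.0000, -1.6340)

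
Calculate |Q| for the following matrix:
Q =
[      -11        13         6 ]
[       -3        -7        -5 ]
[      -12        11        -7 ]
det(Q) = -1339

Expand along row 0 (cofactor expansion): det(Q) = a*(e*i - f*h) - b*(d*i - f*g) + c*(d*h - e*g), where the 3×3 is [[a, b, c], [d, e, f], [g, h, i]].
Minor M_00 = (-7)*(-7) - (-5)*(11) = 49 + 55 = 104.
Minor M_01 = (-3)*(-7) - (-5)*(-12) = 21 - 60 = -39.
Minor M_02 = (-3)*(11) - (-7)*(-12) = -33 - 84 = -117.
det(Q) = (-11)*(104) - (13)*(-39) + (6)*(-117) = -1144 + 507 - 702 = -1339.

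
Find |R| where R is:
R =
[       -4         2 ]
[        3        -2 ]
det(R) = 2

For a 2×2 matrix [[a, b], [c, d]], det = a*d - b*c.
det(R) = (-4)*(-2) - (2)*(3) = 8 - 6 = 2.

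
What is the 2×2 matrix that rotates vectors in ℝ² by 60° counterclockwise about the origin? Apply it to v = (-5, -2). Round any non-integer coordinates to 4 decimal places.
R = [[1/2, -√3/2], [√3/2, 1/2]]; R·v = (-0.7679, -5.3301)

A counterclockwise rotation by angle θ in ℝ² has matrix R(θ) = [[cos θ, -sin θ], [sin θ, cos θ]].
For θ = 60°: cos θ = 1/2, sin θ = √3/2.
R(60°) = [[1/2, -√3/2], [√3/2, 1/2]].
R·v = [1/2·-5 + (-√3/2)·-2, √3/2·-5 + 1/2·-2] = (-0.7679, -5.3301).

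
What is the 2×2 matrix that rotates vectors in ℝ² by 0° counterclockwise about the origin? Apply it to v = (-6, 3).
R = [[1, 0], [0, 1]]; R·v = (-6, 3)

A counterclockwise rotation by angle θ in ℝ² has matrix R(θ) = [[cos θ, -sin θ], [sin θ, cos θ]].
For θ = 0°: cos θ = 1, sin θ = 0.
R(0°) = [[1, 0], [0, 1]].
R·v = [1·-6 + (0)·3, 0·-6 + 1·3] = (-6, 3).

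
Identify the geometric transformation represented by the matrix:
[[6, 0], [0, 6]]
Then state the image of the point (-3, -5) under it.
uniform scaling by factor 6; image of (-3, -5) is (-18, -30)

This is a diagonal matrix with equal entries 6, so it scales both axes by the same factor 6.
The matrix [[6, 0], [0, 6]] represents: uniform scaling by factor 6.
Applying it to (-3, -5): [6·-3 + 0·-5, 0·-3 + 6·-5] = (-18, -30).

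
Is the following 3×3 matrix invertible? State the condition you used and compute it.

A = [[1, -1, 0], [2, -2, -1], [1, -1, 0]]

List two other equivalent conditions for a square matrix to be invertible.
No, not invertible; det(A) = 0 (two rows are equal, so the rows are linearly dependent). Equivalent conditions (failing for this A): rank(A) < 3; Ax = 0 has non-trivial solutions; 0 is an eigenvalue; the columns are linearly dependent.

To check invertibility, compute det(A).
In this matrix, row 0 and the last row are identical, so one row is a scalar multiple of another and the rows are linearly dependent.
A matrix with linearly dependent rows has det = 0 and is not invertible.
Equivalent failed conditions:
- rank(A) < 3.
- Ax = 0 has non-trivial solutions.
- 0 is an eigenvalue.
- The columns are linearly dependent.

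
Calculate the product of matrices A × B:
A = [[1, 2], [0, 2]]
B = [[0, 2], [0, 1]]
[[0, 4], [0, 2]]

Matrix multiplication:
C[0][0] = 1×0 + 2×0 = 0
C[0][1] = 1×2 + 2×1 = 4
C[1][0] = 0×0 + 2×0 = 0
C[1][1] = 0×2 + 2×1 = 2
Result: [[0, 4], [0, 2]]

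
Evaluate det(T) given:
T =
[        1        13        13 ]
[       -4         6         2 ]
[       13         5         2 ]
det(T) = -830

Expand along row 0 (cofactor expansion): det(T) = a*(e*i - f*h) - b*(d*i - f*g) + c*(d*h - e*g), where the 3×3 is [[a, b, c], [d, e, f], [g, h, i]].
Minor M_00 = (6)*(2) - (2)*(5) = 12 - 10 = 2.
Minor M_01 = (-4)*(2) - (2)*(13) = -8 - 26 = -34.
Minor M_02 = (-4)*(5) - (6)*(13) = -20 - 78 = -98.
det(T) = (1)*(2) - (13)*(-34) + (13)*(-98) = 2 + 442 - 1274 = -830.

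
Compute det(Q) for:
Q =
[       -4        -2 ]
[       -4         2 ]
det(Q) = -16

For a 2×2 matrix [[a, b], [c, d]], det = a*d - b*c.
det(Q) = (-4)*(2) - (-2)*(-4) = -8 - 8 = -16.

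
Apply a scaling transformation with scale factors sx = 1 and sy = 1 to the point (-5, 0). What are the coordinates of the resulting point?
(-5, 0)

Scaling matrix:
[[1, 0], [0, 1]]
Result: (-5 × 1, 0 × 1) = (-5, 0)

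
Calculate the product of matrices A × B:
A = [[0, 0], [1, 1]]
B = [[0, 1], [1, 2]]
[[0, 0], [1, 3]]

Matrix multiplication:
C[0][0] = 0×0 + 0×1 = 0
C[0][1] = 0×1 + 0×2 = 0
C[1][0] = 1×0 + 1×1 = 1
C[1][1] = 1×1 + 1×2 = 3
Result: [[0, 0], [1, 3]]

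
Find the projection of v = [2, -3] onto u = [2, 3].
[-10/13, -15/13]

The projection of v onto u is proj_u(v) = ((v·u) / (u·u)) · u.
v·u = (2)*(2) + (-3)*(3) = -5.
u·u = (2)*(2) + (3)*(3) = 13.
coefficient = -5 / 13 = -5/13.
proj_u(v) = -5/13 · [2, 3] = [-10/13, -15/13].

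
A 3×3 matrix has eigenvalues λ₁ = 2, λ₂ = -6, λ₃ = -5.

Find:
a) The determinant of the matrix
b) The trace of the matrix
det = 60, trace = -9

Two standard eigenvalue identities:
- det(A) equals the product of the eigenvalues (counted with multiplicity).
- trace(A) equals the sum of the eigenvalues.
det(A) = (2)*(-6)*(-5) = 60.
trace(A) = 2 - 6 - 5 = -9.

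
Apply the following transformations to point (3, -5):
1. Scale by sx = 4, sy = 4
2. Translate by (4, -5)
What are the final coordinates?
(16, -25)

Step 1: Scale (3, -5) by (sx, sy) = (4, 4) → (12, -20)
Step 2: Translate by (4, -5) → (16, -25)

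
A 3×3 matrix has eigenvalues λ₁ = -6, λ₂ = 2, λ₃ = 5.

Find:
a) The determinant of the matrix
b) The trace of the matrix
det = -60, trace = 1

Two standard eigenvalue identities:
- det(A) equals the product of the eigenvalues (counted with multiplicity).
- trace(A) equals the sum of the eigenvalues.
det(A) = (-6)*(2)*(5) = -60.
trace(A) = -6 + 2 + 5 = 1.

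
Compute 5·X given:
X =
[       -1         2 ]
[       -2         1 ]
5X =
[       -5        10 ]
[      -10         5 ]

Scalar multiplication is elementwise: (5X)[i][j] = 5 * X[i][j].
  (5X)[0][0] = 5 * (-1) = -5
  (5X)[0][1] = 5 * (2) = 10
  (5X)[1][0] = 5 * (-2) = -10
  (5X)[1][1] = 5 * (1) = 5
5X =
[       -5        10 ]
[      -10         5 ]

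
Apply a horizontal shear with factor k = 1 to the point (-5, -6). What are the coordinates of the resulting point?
(-11, -6)

Shear matrix for horizontal shear with factor k = 1:
[[1, 1], [0, 1]]
Result: (-5, -6) → (-11, -6)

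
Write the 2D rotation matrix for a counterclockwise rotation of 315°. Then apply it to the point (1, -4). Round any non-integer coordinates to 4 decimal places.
R = [[√2/2, √2/2], [-√2/2, √2/2]]; R·(1, -4) = (-2.1213, -3.5355)

Rotation matrix formula: R(θ) = [[cos θ, -sin θ], [sin θ, cos θ]]
For θ = 315°:
cos(315°) = √2/2
sin(315°) = -√2/2
R = [[√2/2, √2/2], [-√2/2, √2/2]]
Apply to (1, -4): [√2/2·1 + (√2/2)·-4, -√2/2·1 + √2/2·-4] = (-2.1213, -3.5355)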